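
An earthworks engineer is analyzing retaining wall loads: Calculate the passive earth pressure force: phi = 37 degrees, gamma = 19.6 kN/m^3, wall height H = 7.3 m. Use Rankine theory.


Compute passive earth pressure coefficient:
Kp = tan^2(45 + phi/2) = tan^2(63.5) = 4.022791
Compute passive force:
Pp = 0.5 * Kp * gamma * H^2
Pp = 0.5 * 4.022791 * 19.6 * 7.3^2
Pp = 2100.87 kN/m


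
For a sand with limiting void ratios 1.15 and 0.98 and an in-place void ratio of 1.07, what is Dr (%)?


Using Dr = (e_max - e) / (e_max - e_min) * 100
e_max - e = 1.15 - 1.07 = 0.08
e_max - e_min = 1.15 - 0.98 = 0.17
Dr = 0.08 / 0.17 * 100
Dr = 47.06 %


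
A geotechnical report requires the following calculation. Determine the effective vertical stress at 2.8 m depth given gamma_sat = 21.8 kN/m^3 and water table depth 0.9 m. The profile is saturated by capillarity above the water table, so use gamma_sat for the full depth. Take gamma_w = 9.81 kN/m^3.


Total stress = gamma_sat * depth
sigma = 21.8 * 2.8 = 61.04 kPa
Pore water pressure u = gamma_w * (depth - d_wt)
u = 9.81 * (2.8 - 0.9) = 18.639 kPa
Effective stress = sigma - u
sigma' = 61.04 - 18.639 = 42.4 kPa


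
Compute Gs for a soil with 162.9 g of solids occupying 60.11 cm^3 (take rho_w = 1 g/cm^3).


Using Gs = m_s / (V_s * rho_w)
Since rho_w = 1 g/cm^3:
Gs = 162.9 / 60.11
Gs = 2.71


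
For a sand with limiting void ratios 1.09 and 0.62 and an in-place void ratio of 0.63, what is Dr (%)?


Result: 97.87 %

Derivation:
Using Dr = (e_max - e) / (e_max - e_min) * 100
e_max - e = 1.09 - 0.63 = 0.46
e_max - e_min = 1.09 - 0.62 = 0.47
Dr = 0.46 / 0.47 * 100
Dr = 97.87 %


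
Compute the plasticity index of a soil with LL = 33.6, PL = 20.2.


Using PI = LL - PL
PI = 33.6 - 20.2
PI = 13.4


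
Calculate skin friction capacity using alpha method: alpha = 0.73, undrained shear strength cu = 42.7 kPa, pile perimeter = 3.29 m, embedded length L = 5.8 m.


Using Qs = alpha * cu * perimeter * L
Qs = 0.73 * 42.7 * 3.29 * 5.8
Qs = 594.81 kN


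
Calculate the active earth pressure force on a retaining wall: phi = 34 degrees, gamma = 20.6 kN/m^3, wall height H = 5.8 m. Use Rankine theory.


Compute active earth pressure coefficient:
Ka = tan^2(45 - phi/2) = tan^2(28.0) = 0.282715
Compute active force:
Pa = 0.5 * Ka * gamma * H^2
Pa = 0.5 * 0.282715 * 20.6 * 5.8^2
Pa = 97.96 kN/m


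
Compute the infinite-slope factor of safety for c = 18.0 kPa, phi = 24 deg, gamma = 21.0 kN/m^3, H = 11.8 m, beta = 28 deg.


Result: 1.013

Derivation:
Using Fs = c / (gamma*H*sin(beta)*cos(beta)) + tan(phi)/tan(beta)
Cohesion contribution = 18.0 / (21.0*11.8*sin(28)*cos(28))
Cohesion contribution = 0.175237
Friction contribution = tan(24)/tan(28) = 0.837353
Fs = 0.175237 + 0.837353
Fs = 1.013


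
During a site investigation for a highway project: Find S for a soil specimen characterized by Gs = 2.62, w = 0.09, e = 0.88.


Using S = Gs * w / e
S = 2.62 * 0.09 / 0.88
S = 0.268


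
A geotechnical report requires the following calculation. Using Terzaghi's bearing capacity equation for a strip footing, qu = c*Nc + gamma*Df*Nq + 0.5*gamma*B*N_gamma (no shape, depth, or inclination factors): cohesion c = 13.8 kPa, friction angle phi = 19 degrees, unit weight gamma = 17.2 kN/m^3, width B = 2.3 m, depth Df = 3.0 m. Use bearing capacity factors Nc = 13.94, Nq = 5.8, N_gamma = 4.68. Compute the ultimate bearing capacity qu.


Result: 584.22 kPa

Derivation:
Compute qu = c*Nc + gamma*Df*Nq + 0.5*gamma*B*N_gamma
Term 1: 13.8 * 13.94 = 192.372
Term 2: 17.2 * 3.0 * 5.8 = 299.28
Term 3: 0.5 * 17.2 * 2.3 * 4.68 = 92.5704
qu = 192.372 + 299.28 + 92.5704
qu = 584.22 kPa


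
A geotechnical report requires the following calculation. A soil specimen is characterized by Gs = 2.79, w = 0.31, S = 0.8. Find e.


Using the relation e = Gs * w / S
e = 2.79 * 0.31 / 0.8
e = 1.0811


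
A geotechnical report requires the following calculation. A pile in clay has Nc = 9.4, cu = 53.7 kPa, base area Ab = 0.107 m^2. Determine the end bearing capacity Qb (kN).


Result: 54.01 kN

Derivation:
Using Qb = Nc * cu * Ab
Qb = 9.4 * 53.7 * 0.107
Qb = 54.01 kN


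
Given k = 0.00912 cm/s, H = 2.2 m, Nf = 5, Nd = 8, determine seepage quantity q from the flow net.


Result: 0.0001254 m^3/s per m

Derivation:
Convert k to m/s for unit consistency with H:
k = 0.00912 cm/s = 0.00912 / 100 m/s = 9.12e-05 m/s
Using q = k * H * Nf / Nd
Nf / Nd = 5 / 8 = 0.625
q = 9.12e-05 * 2.2 * 0.625
q = 0.0001254 m^3/s per m


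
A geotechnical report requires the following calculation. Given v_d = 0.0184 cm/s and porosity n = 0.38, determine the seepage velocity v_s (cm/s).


Using v_s = v_d / n
v_s = 0.0184 / 0.38
v_s = 0.04842 cm/s


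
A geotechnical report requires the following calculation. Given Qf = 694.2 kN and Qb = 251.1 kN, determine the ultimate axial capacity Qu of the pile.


Using Qu = Qf + Qb
Qu = 694.2 + 251.1
Qu = 945.3 kN


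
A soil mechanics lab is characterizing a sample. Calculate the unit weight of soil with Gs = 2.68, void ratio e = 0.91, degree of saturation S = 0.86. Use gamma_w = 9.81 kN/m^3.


Result: 17.784 kN/m^3

Derivation:
Using gamma = gamma_w * (Gs + S*e) / (1 + e)
Numerator: Gs + S*e = 2.68 + 0.86*0.91 = 3.4626
Denominator: 1 + e = 1 + 0.91 = 1.91
gamma = 9.81 * 3.4626 / 1.91
gamma = 17.784 kN/m^3


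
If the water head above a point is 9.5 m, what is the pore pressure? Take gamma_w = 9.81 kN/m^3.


Result: 93.2 kPa

Derivation:
Using u = gamma_w * h_w
u = 9.81 * 9.5
u = 93.2 kPa


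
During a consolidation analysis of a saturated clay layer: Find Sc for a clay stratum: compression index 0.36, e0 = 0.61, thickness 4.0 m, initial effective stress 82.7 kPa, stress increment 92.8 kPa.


Using Sc = Cc * H / (1 + e0) * log10((sigma0 + delta_sigma) / sigma0)
Stress ratio = (82.7 + 92.8) / 82.7 = 2.12213
log10(2.12213) = 0.326772
Cc * H / (1 + e0) = 0.36 * 4.0 / (1 + 0.61) = 0.89441
Sc = 0.89441 * 0.326772
Sc = 0.2923 m


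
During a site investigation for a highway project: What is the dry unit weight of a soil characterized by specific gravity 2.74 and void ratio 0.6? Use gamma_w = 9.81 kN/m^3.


Using gamma_d = Gs * gamma_w / (1 + e)
gamma_d = 2.74 * 9.81 / (1 + 0.6)
gamma_d = 2.74 * 9.81 / 1.6
gamma_d = 16.8 kN/m^3


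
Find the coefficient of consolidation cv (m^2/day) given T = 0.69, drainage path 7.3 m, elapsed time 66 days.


Using cv = T * H_dr^2 / t
H_dr^2 = 7.3^2 = 53.29
cv = 0.69 * 53.29 / 66
cv = 0.55712 m^2/day


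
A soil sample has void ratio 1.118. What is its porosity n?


Using the relation n = e / (1 + e)
n = 1.118 / (1 + 1.118)
n = 1.118 / 2.118
n = 0.5279


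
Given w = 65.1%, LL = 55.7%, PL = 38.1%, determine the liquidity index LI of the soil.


Result: 1.534

Derivation:
First compute the plasticity index:
PI = LL - PL = 55.7 - 38.1 = 17.6
Then compute the liquidity index:
LI = (w - PL) / PI
LI = (65.1 - 38.1) / 17.6
LI = 1.534


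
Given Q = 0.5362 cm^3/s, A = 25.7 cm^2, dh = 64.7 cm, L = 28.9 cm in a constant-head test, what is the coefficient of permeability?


Result: 0.009319 cm/s

Derivation:
Compute hydraulic gradient:
i = dh / L = 64.7 / 28.9 = 2.23875
Then apply Darcy's law:
k = Q / (A * i)
k = 0.5362 / (25.7 * 2.23875)
k = 0.5362 / 57.536
k = 0.009319 cm/s


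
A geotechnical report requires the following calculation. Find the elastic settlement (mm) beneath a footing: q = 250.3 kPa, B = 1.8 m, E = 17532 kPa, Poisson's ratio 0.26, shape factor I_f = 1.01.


Using Se = q * B * (1 - nu^2) * I_f / E
1 - nu^2 = 1 - 0.26^2 = 0.9324
Se = 250.3 * 1.8 * 0.9324 * 1.01 / 17532
Se = 0.024201 m
Convert to mm: Se = 0.024201 * 1000 = 24.201 mm


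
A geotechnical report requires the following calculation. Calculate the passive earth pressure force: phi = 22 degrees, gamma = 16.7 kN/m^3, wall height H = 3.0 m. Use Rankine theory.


Result: 165.18 kN/m

Derivation:
Compute passive earth pressure coefficient:
Kp = tan^2(45 + phi/2) = tan^2(56.0) = 2.197987
Compute passive force:
Pp = 0.5 * Kp * gamma * H^2
Pp = 0.5 * 2.197987 * 16.7 * 3.0^2
Pp = 165.18 kN/m


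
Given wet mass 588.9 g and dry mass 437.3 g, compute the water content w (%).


Result: 34.67 %

Derivation:
Using w = (m_wet - m_dry) / m_dry * 100
m_wet - m_dry = 588.9 - 437.3 = 151.6 g
w = 151.6 / 437.3 * 100
w = 34.67 %


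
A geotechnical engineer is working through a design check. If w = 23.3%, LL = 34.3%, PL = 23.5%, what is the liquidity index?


Result: -0.019

Derivation:
First compute the plasticity index:
PI = LL - PL = 34.3 - 23.5 = 10.8
Then compute the liquidity index:
LI = (w - PL) / PI
LI = (23.3 - 23.5) / 10.8
LI = -0.019


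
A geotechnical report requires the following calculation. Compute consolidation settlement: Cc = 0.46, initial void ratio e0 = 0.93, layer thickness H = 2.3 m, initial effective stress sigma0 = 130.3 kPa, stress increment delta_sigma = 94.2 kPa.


Using Sc = Cc * H / (1 + e0) * log10((sigma0 + delta_sigma) / sigma0)
Stress ratio = (130.3 + 94.2) / 130.3 = 1.72295
log10(1.72295) = 0.236272
Cc * H / (1 + e0) = 0.46 * 2.3 / (1 + 0.93) = 0.548187
Sc = 0.548187 * 0.236272
Sc = 0.1295 m


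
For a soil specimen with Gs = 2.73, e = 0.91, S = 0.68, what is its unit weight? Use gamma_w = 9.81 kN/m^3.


Result: 17.2 kN/m^3

Derivation:
Using gamma = gamma_w * (Gs + S*e) / (1 + e)
Numerator: Gs + S*e = 2.73 + 0.68*0.91 = 3.3488
Denominator: 1 + e = 1 + 0.91 = 1.91
gamma = 9.81 * 3.3488 / 1.91
gamma = 17.2 kN/m^3


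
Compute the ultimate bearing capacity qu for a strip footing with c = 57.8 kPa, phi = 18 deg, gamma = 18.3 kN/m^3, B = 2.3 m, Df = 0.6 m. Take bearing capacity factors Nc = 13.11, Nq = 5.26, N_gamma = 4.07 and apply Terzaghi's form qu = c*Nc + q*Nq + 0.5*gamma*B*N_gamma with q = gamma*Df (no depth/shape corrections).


Result: 901.17 kPa

Derivation:
Compute qu = c*Nc + gamma*Df*Nq + 0.5*gamma*B*N_gamma
Term 1: 57.8 * 13.11 = 757.758
Term 2: 18.3 * 0.6 * 5.26 = 57.7548
Term 3: 0.5 * 18.3 * 2.3 * 4.07 = 85.65315
qu = 757.758 + 57.7548 + 85.65315
qu = 901.17 kPa


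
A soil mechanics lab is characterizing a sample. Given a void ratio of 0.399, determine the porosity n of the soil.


Result: 0.2852

Derivation:
Using the relation n = e / (1 + e)
n = 0.399 / (1 + 0.399)
n = 0.399 / 1.399
n = 0.2852


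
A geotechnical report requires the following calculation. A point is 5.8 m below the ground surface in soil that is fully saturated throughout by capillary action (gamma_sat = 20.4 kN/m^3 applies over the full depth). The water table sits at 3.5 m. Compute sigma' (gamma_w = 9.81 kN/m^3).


Total stress = gamma_sat * depth
sigma = 20.4 * 5.8 = 118.32 kPa
Pore water pressure u = gamma_w * (depth - d_wt)
u = 9.81 * (5.8 - 3.5) = 22.563 kPa
Effective stress = sigma - u
sigma' = 118.32 - 22.563 = 95.76 kPa


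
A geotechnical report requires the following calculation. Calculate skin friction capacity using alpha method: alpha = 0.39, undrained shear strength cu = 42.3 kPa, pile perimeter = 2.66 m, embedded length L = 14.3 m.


Using Qs = alpha * cu * perimeter * L
Qs = 0.39 * 42.3 * 2.66 * 14.3
Qs = 627.51 kN


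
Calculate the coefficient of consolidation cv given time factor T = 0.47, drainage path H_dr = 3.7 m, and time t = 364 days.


Using cv = T * H_dr^2 / t
H_dr^2 = 3.7^2 = 13.69
cv = 0.47 * 13.69 / 364
cv = 0.01768 m^2/day


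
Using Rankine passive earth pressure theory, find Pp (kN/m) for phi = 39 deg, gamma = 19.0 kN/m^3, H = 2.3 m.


Compute passive earth pressure coefficient:
Kp = tan^2(45 + phi/2) = tan^2(64.5) = 4.395495
Compute passive force:
Pp = 0.5 * Kp * gamma * H^2
Pp = 0.5 * 4.395495 * 19.0 * 2.3^2
Pp = 220.9 kN/m


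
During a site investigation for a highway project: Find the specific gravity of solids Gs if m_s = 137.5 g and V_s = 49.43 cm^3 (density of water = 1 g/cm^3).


Using Gs = m_s / (V_s * rho_w)
Since rho_w = 1 g/cm^3:
Gs = 137.5 / 49.43
Gs = 2.782


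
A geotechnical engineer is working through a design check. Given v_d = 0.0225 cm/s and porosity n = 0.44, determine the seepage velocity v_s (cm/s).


Using v_s = v_d / n
v_s = 0.0225 / 0.44
v_s = 0.05114 cm/s


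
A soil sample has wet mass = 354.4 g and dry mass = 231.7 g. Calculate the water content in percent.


Result: 52.96 %

Derivation:
Using w = (m_wet - m_dry) / m_dry * 100
m_wet - m_dry = 354.4 - 231.7 = 122.7 g
w = 122.7 / 231.7 * 100
w = 52.96 %


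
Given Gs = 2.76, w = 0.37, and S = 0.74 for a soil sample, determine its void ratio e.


Using the relation e = Gs * w / S
e = 2.76 * 0.37 / 0.74
e = 1.38


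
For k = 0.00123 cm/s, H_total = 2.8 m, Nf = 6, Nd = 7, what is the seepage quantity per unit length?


Result: 2.952e-05 m^3/s per m

Derivation:
Convert k to m/s for unit consistency with H:
k = 0.00123 cm/s = 0.00123 / 100 m/s = 1.23e-05 m/s
Using q = k * H * Nf / Nd
Nf / Nd = 6 / 7 = 0.8571
q = 1.23e-05 * 2.8 * 0.8571
q = 2.952e-05 m^3/s per m


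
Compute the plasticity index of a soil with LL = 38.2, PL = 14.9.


Using PI = LL - PL
PI = 38.2 - 14.9
PI = 23.3


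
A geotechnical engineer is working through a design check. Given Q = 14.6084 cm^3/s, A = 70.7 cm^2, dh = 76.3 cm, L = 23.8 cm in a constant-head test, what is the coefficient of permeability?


Compute hydraulic gradient:
i = dh / L = 76.3 / 23.8 = 3.20588
Then apply Darcy's law:
k = Q / (A * i)
k = 14.6084 / (70.7 * 3.20588)
k = 14.6084 / 226.656
k = 0.064452 cm/s


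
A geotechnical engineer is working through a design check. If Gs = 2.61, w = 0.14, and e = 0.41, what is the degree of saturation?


Using S = Gs * w / e
S = 2.61 * 0.14 / 0.41
S = 0.8912


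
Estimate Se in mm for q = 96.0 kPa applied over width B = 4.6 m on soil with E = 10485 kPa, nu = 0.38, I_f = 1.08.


Result: 38.918 mm

Derivation:
Using Se = q * B * (1 - nu^2) * I_f / E
1 - nu^2 = 1 - 0.38^2 = 0.8556
Se = 96.0 * 4.6 * 0.8556 * 1.08 / 10485
Se = 0.038918 m
Convert to mm: Se = 0.038918 * 1000 = 38.918 mm


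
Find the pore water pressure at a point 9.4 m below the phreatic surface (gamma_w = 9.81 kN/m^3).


Using u = gamma_w * h_w
u = 9.81 * 9.4
u = 92.21 kPa


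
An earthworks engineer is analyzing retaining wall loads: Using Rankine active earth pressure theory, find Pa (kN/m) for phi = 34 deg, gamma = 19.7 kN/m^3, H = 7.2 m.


Result: 144.36 kN/m

Derivation:
Compute active earth pressure coefficient:
Ka = tan^2(45 - phi/2) = tan^2(28.0) = 0.282715
Compute active force:
Pa = 0.5 * Ka * gamma * H^2
Pa = 0.5 * 0.282715 * 19.7 * 7.2^2
Pa = 144.36 kN/m


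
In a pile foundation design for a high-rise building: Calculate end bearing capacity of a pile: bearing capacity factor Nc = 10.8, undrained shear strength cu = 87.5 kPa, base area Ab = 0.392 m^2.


Using Qb = Nc * cu * Ab
Qb = 10.8 * 87.5 * 0.392
Qb = 370.44 kN


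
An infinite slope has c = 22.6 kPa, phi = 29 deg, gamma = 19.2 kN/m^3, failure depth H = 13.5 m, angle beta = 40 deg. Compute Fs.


Result: 0.838

Derivation:
Using Fs = c / (gamma*H*sin(beta)*cos(beta)) + tan(phi)/tan(beta)
Cohesion contribution = 22.6 / (19.2*13.5*sin(40)*cos(40))
Cohesion contribution = 0.177073
Friction contribution = tan(29)/tan(40) = 0.6606
Fs = 0.177073 + 0.6606
Fs = 0.838


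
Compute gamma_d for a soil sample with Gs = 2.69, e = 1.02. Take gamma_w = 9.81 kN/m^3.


Using gamma_d = Gs * gamma_w / (1 + e)
gamma_d = 2.69 * 9.81 / (1 + 1.02)
gamma_d = 2.69 * 9.81 / 2.02
gamma_d = 13.064 kN/m^3


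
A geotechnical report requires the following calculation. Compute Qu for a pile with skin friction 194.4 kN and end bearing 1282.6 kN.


Using Qu = Qf + Qb
Qu = 194.4 + 1282.6
Qu = 1477.0 kN


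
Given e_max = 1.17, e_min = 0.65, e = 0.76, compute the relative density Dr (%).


Using Dr = (e_max - e) / (e_max - e_min) * 100
e_max - e = 1.17 - 0.76 = 0.41
e_max - e_min = 1.17 - 0.65 = 0.52
Dr = 0.41 / 0.52 * 100
Dr = 78.85 %


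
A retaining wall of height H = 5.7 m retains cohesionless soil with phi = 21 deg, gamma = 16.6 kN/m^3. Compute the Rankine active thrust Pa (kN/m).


Compute active earth pressure coefficient:
Ka = tan^2(45 - phi/2) = tan^2(34.5) = 0.472355
Compute active force:
Pa = 0.5 * Ka * gamma * H^2
Pa = 0.5 * 0.472355 * 16.6 * 5.7^2
Pa = 127.38 kN/m


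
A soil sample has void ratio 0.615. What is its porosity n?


Using the relation n = e / (1 + e)
n = 0.615 / (1 + 0.615)
n = 0.615 / 1.615
n = 0.3808


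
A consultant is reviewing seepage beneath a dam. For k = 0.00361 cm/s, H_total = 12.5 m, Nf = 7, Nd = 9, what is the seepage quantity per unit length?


Convert k to m/s for unit consistency with H:
k = 0.00361 cm/s = 0.00361 / 100 m/s = 3.61e-05 m/s
Using q = k * H * Nf / Nd
Nf / Nd = 7 / 9 = 0.7778
q = 3.61e-05 * 12.5 * 0.7778
q = 0.000351 m^3/s per m


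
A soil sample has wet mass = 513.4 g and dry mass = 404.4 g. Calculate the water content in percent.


Using w = (m_wet - m_dry) / m_dry * 100
m_wet - m_dry = 513.4 - 404.4 = 109.0 g
w = 109.0 / 404.4 * 100
w = 26.95 %


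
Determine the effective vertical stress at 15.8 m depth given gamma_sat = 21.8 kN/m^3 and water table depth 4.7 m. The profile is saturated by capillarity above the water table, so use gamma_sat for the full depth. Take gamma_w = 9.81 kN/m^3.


Result: 235.55 kPa

Derivation:
Total stress = gamma_sat * depth
sigma = 21.8 * 15.8 = 344.44 kPa
Pore water pressure u = gamma_w * (depth - d_wt)
u = 9.81 * (15.8 - 4.7) = 108.891 kPa
Effective stress = sigma - u
sigma' = 344.44 - 108.891 = 235.55 kPa


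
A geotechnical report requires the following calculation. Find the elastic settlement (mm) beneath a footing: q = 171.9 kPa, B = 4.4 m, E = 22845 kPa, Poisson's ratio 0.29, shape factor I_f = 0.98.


Result: 29.717 mm

Derivation:
Using Se = q * B * (1 - nu^2) * I_f / E
1 - nu^2 = 1 - 0.29^2 = 0.9159
Se = 171.9 * 4.4 * 0.9159 * 0.98 / 22845
Se = 0.029717 m
Convert to mm: Se = 0.029717 * 1000 = 29.717 mm


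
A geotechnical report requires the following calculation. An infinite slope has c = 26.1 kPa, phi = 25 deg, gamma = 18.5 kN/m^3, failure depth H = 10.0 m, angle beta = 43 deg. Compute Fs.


Result: 0.783

Derivation:
Using Fs = c / (gamma*H*sin(beta)*cos(beta)) + tan(phi)/tan(beta)
Cohesion contribution = 26.1 / (18.5*10.0*sin(43)*cos(43))
Cohesion contribution = 0.282851
Friction contribution = tan(25)/tan(43) = 0.500054
Fs = 0.282851 + 0.500054
Fs = 0.783


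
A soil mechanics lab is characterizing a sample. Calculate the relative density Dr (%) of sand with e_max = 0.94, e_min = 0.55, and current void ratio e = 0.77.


Using Dr = (e_max - e) / (e_max - e_min) * 100
e_max - e = 0.94 - 0.77 = 0.17
e_max - e_min = 0.94 - 0.55 = 0.39
Dr = 0.17 / 0.39 * 100
Dr = 43.59 %


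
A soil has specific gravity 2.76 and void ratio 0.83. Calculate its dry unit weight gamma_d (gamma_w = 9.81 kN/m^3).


Result: 14.795 kN/m^3

Derivation:
Using gamma_d = Gs * gamma_w / (1 + e)
gamma_d = 2.76 * 9.81 / (1 + 0.83)
gamma_d = 2.76 * 9.81 / 1.83
gamma_d = 14.795 kN/m^3


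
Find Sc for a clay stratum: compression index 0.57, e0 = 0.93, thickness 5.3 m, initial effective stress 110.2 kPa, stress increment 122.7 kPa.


Using Sc = Cc * H / (1 + e0) * log10((sigma0 + delta_sigma) / sigma0)
Stress ratio = (110.2 + 122.7) / 110.2 = 2.11343
log10(2.11343) = 0.324988
Cc * H / (1 + e0) = 0.57 * 5.3 / (1 + 0.93) = 1.56528
Sc = 1.56528 * 0.324988
Sc = 0.5087 m


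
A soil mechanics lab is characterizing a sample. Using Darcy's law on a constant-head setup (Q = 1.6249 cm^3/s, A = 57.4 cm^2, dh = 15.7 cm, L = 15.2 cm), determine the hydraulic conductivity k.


Compute hydraulic gradient:
i = dh / L = 15.7 / 15.2 = 1.03289
Then apply Darcy's law:
k = Q / (A * i)
k = 1.6249 / (57.4 * 1.03289)
k = 1.6249 / 59.2882
k = 0.027407 cm/s


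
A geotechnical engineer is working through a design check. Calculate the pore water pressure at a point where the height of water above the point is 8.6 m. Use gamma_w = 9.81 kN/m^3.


Using u = gamma_w * h_w
u = 9.81 * 8.6
u = 84.37 kPa


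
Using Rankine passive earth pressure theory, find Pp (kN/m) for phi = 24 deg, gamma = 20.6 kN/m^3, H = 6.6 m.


Result: 1063.87 kN/m

Derivation:
Compute passive earth pressure coefficient:
Kp = tan^2(45 + phi/2) = tan^2(57.0) = 2.371184
Compute passive force:
Pp = 0.5 * Kp * gamma * H^2
Pp = 0.5 * 2.371184 * 20.6 * 6.6^2
Pp = 1063.87 kN/m


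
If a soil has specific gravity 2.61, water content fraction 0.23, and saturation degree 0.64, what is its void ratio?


Using the relation e = Gs * w / S
e = 2.61 * 0.23 / 0.64
e = 0.938


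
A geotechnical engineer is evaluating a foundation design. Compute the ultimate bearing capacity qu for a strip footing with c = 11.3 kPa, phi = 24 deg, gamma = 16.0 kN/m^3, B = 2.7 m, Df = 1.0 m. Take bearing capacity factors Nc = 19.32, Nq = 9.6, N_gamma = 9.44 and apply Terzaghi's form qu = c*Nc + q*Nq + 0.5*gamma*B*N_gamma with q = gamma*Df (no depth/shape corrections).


Result: 575.82 kPa

Derivation:
Compute qu = c*Nc + gamma*Df*Nq + 0.5*gamma*B*N_gamma
Term 1: 11.3 * 19.32 = 218.316
Term 2: 16.0 * 1.0 * 9.6 = 153.6
Term 3: 0.5 * 16.0 * 2.7 * 9.44 = 203.904
qu = 218.316 + 153.6 + 203.904
qu = 575.82 kPa


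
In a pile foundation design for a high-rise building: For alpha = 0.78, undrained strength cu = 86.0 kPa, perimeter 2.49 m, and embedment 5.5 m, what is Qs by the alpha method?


Result: 918.66 kN

Derivation:
Using Qs = alpha * cu * perimeter * L
Qs = 0.78 * 86.0 * 2.49 * 5.5
Qs = 918.66 kN


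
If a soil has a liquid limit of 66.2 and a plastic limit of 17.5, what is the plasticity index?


Using PI = LL - PL
PI = 66.2 - 17.5
PI = 48.7


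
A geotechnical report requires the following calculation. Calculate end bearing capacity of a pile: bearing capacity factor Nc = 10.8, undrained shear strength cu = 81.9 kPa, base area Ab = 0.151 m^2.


Using Qb = Nc * cu * Ab
Qb = 10.8 * 81.9 * 0.151
Qb = 133.56 kN


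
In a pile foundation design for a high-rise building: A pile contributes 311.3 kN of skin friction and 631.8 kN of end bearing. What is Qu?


Using Qu = Qf + Qb
Qu = 311.3 + 631.8
Qu = 943.1 kN


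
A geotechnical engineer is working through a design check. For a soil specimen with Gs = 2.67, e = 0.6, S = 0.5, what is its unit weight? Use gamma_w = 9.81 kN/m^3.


Using gamma = gamma_w * (Gs + S*e) / (1 + e)
Numerator: Gs + S*e = 2.67 + 0.5*0.6 = 2.97
Denominator: 1 + e = 1 + 0.6 = 1.6
gamma = 9.81 * 2.97 / 1.6
gamma = 18.21 kN/m^3


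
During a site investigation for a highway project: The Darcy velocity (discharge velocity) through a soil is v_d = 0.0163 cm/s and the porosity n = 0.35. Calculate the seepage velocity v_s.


Result: 0.04657 cm/s

Derivation:
Using v_s = v_d / n
v_s = 0.0163 / 0.35
v_s = 0.04657 cm/s


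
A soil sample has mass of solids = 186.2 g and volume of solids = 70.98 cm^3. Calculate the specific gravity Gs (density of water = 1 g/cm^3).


Result: 2.623

Derivation:
Using Gs = m_s / (V_s * rho_w)
Since rho_w = 1 g/cm^3:
Gs = 186.2 / 70.98
Gs = 2.623


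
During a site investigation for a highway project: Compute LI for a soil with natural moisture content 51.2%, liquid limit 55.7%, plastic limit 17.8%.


Result: 0.881

Derivation:
First compute the plasticity index:
PI = LL - PL = 55.7 - 17.8 = 37.9
Then compute the liquidity index:
LI = (w - PL) / PI
LI = (51.2 - 17.8) / 37.9
LI = 0.881


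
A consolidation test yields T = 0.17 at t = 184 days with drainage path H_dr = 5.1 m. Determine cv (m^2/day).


Using cv = T * H_dr^2 / t
H_dr^2 = 5.1^2 = 26.01
cv = 0.17 * 26.01 / 184
cv = 0.02403 m^2/day


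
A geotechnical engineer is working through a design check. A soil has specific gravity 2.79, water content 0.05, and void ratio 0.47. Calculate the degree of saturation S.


Using S = Gs * w / e
S = 2.79 * 0.05 / 0.47
S = 0.2968


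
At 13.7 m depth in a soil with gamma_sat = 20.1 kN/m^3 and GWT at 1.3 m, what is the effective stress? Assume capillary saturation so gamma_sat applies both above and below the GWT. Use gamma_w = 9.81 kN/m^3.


Result: 153.73 kPa

Derivation:
Total stress = gamma_sat * depth
sigma = 20.1 * 13.7 = 275.37 kPa
Pore water pressure u = gamma_w * (depth - d_wt)
u = 9.81 * (13.7 - 1.3) = 121.644 kPa
Effective stress = sigma - u
sigma' = 275.37 - 121.644 = 153.73 kPa


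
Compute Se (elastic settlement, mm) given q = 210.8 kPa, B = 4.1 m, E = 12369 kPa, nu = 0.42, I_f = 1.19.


Using Se = q * B * (1 - nu^2) * I_f / E
1 - nu^2 = 1 - 0.42^2 = 0.8236
Se = 210.8 * 4.1 * 0.8236 * 1.19 / 12369
Se = 0.068483 m
Convert to mm: Se = 0.068483 * 1000 = 68.483 mm


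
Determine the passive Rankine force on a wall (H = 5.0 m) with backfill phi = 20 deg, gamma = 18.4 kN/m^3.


Result: 469.11 kN/m

Derivation:
Compute passive earth pressure coefficient:
Kp = tan^2(45 + phi/2) = tan^2(55.0) = 2.039607
Compute passive force:
Pp = 0.5 * Kp * gamma * H^2
Pp = 0.5 * 2.039607 * 18.4 * 5.0^2
Pp = 469.11 kN/m


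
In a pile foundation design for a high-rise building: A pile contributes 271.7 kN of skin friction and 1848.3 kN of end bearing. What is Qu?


Using Qu = Qf + Qb
Qu = 271.7 + 1848.3
Qu = 2120.0 kN


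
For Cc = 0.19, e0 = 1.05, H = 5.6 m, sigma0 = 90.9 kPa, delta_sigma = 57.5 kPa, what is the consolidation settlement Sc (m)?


Result: 0.1105 m

Derivation:
Using Sc = Cc * H / (1 + e0) * log10((sigma0 + delta_sigma) / sigma0)
Stress ratio = (90.9 + 57.5) / 90.9 = 1.63256
log10(1.63256) = 0.21287
Cc * H / (1 + e0) = 0.19 * 5.6 / (1 + 1.05) = 0.519024
Sc = 0.519024 * 0.21287
Sc = 0.1105 m


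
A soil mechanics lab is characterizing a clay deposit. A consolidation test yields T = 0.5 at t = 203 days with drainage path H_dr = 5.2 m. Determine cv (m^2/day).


Result: 0.0666 m^2/day

Derivation:
Using cv = T * H_dr^2 / t
H_dr^2 = 5.2^2 = 27.04
cv = 0.5 * 27.04 / 203
cv = 0.0666 m^2/day


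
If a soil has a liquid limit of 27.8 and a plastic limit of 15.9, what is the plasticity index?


Using PI = LL - PL
PI = 27.8 - 15.9
PI = 11.9


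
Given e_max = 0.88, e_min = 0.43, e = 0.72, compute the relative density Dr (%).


Result: 35.56 %

Derivation:
Using Dr = (e_max - e) / (e_max - e_min) * 100
e_max - e = 0.88 - 0.72 = 0.16
e_max - e_min = 0.88 - 0.43 = 0.45
Dr = 0.16 / 0.45 * 100
Dr = 35.56 %


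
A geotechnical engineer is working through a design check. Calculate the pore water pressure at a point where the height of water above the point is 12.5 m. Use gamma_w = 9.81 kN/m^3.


Result: 122.62 kPa

Derivation:
Using u = gamma_w * h_w
u = 9.81 * 12.5
u = 122.62 kPa


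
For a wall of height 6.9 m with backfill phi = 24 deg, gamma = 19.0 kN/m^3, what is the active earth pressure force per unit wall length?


Result: 190.75 kN/m

Derivation:
Compute active earth pressure coefficient:
Ka = tan^2(45 - phi/2) = tan^2(33.0) = 0.42173
Compute active force:
Pa = 0.5 * Ka * gamma * H^2
Pa = 0.5 * 0.42173 * 19.0 * 6.9^2
Pa = 190.75 kN/m


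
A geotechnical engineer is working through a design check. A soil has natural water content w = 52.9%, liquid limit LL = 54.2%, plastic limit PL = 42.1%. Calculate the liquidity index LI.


First compute the plasticity index:
PI = LL - PL = 54.2 - 42.1 = 12.1
Then compute the liquidity index:
LI = (w - PL) / PI
LI = (52.9 - 42.1) / 12.1
LI = 0.893


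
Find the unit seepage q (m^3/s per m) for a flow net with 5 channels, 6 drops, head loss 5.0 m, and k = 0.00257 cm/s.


Result: 0.0001071 m^3/s per m

Derivation:
Convert k to m/s for unit consistency with H:
k = 0.00257 cm/s = 0.00257 / 100 m/s = 2.57e-05 m/s
Using q = k * H * Nf / Nd
Nf / Nd = 5 / 6 = 0.8333
q = 2.57e-05 * 5.0 * 0.8333
q = 0.0001071 m^3/s per m


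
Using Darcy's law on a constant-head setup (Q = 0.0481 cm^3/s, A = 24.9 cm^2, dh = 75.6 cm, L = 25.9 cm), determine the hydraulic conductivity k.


Compute hydraulic gradient:
i = dh / L = 75.6 / 25.9 = 2.91892
Then apply Darcy's law:
k = Q / (A * i)
k = 0.0481 / (24.9 * 2.91892)
k = 0.0481 / 72.6811
k = 0.000662 cm/s


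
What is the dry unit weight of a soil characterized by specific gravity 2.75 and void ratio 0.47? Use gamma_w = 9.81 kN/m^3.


Result: 18.352 kN/m^3

Derivation:
Using gamma_d = Gs * gamma_w / (1 + e)
gamma_d = 2.75 * 9.81 / (1 + 0.47)
gamma_d = 2.75 * 9.81 / 1.47
gamma_d = 18.352 kN/m^3


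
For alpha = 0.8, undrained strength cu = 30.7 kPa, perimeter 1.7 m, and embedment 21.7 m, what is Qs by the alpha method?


Result: 906.02 kN

Derivation:
Using Qs = alpha * cu * perimeter * L
Qs = 0.8 * 30.7 * 1.7 * 21.7
Qs = 906.02 kN


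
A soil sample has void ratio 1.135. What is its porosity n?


Result: 0.5316

Derivation:
Using the relation n = e / (1 + e)
n = 1.135 / (1 + 1.135)
n = 1.135 / 2.135
n = 0.5316


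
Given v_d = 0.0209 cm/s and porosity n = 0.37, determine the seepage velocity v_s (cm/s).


Using v_s = v_d / n
v_s = 0.0209 / 0.37
v_s = 0.05649 cm/s


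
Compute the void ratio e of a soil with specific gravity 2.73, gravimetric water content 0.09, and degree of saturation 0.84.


Using the relation e = Gs * w / S
e = 2.73 * 0.09 / 0.84
e = 0.2925


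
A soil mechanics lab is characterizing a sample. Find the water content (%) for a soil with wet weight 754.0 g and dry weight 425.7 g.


Using w = (m_wet - m_dry) / m_dry * 100
m_wet - m_dry = 754.0 - 425.7 = 328.3 g
w = 328.3 / 425.7 * 100
w = 77.12 %


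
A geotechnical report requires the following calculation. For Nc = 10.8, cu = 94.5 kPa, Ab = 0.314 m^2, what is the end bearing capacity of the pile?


Using Qb = Nc * cu * Ab
Qb = 10.8 * 94.5 * 0.314
Qb = 320.47 kN


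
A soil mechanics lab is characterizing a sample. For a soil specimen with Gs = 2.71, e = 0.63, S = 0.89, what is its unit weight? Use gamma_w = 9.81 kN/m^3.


Result: 19.684 kN/m^3

Derivation:
Using gamma = gamma_w * (Gs + S*e) / (1 + e)
Numerator: Gs + S*e = 2.71 + 0.89*0.63 = 3.2707
Denominator: 1 + e = 1 + 0.63 = 1.63
gamma = 9.81 * 3.2707 / 1.63
gamma = 19.684 kN/m^3


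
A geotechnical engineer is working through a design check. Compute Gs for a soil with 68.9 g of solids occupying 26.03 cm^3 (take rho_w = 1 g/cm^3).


Using Gs = m_s / (V_s * rho_w)
Since rho_w = 1 g/cm^3:
Gs = 68.9 / 26.03
Gs = 2.647


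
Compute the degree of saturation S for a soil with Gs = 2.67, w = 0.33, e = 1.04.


Result: 0.8472

Derivation:
Using S = Gs * w / e
S = 2.67 * 0.33 / 1.04
S = 0.8472


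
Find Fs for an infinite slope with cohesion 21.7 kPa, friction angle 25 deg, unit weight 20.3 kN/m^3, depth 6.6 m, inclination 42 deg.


Result: 0.844

Derivation:
Using Fs = c / (gamma*H*sin(beta)*cos(beta)) + tan(phi)/tan(beta)
Cohesion contribution = 21.7 / (20.3*6.6*sin(42)*cos(42))
Cohesion contribution = 0.325713
Friction contribution = tan(25)/tan(42) = 0.517887
Fs = 0.325713 + 0.517887
Fs = 0.844


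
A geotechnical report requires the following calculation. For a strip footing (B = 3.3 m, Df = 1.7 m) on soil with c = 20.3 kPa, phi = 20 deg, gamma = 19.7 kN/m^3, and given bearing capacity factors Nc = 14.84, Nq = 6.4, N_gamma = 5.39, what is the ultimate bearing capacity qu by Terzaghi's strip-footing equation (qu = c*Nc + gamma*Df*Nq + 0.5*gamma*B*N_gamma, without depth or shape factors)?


Compute qu = c*Nc + gamma*Df*Nq + 0.5*gamma*B*N_gamma
Term 1: 20.3 * 14.84 = 301.252
Term 2: 19.7 * 1.7 * 6.4 = 214.336
Term 3: 0.5 * 19.7 * 3.3 * 5.39 = 175.20195
qu = 301.252 + 214.336 + 175.20195
qu = 690.79 kPa


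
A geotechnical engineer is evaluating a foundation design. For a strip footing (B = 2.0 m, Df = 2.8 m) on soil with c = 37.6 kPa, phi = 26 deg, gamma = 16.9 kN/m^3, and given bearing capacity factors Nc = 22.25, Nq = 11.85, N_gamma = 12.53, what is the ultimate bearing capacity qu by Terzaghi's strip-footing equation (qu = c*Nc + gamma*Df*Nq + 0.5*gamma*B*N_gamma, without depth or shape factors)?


Result: 1609.1 kPa

Derivation:
Compute qu = c*Nc + gamma*Df*Nq + 0.5*gamma*B*N_gamma
Term 1: 37.6 * 22.25 = 836.6
Term 2: 16.9 * 2.8 * 11.85 = 560.742
Term 3: 0.5 * 16.9 * 2.0 * 12.53 = 211.757
qu = 836.6 + 560.742 + 211.757
qu = 1609.1 kPa


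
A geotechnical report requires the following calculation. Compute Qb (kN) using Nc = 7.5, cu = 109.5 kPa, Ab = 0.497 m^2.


Using Qb = Nc * cu * Ab
Qb = 7.5 * 109.5 * 0.497
Qb = 408.16 kN


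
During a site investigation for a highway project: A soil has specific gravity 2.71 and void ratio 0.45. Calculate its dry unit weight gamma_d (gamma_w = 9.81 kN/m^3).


Using gamma_d = Gs * gamma_w / (1 + e)
gamma_d = 2.71 * 9.81 / (1 + 0.45)
gamma_d = 2.71 * 9.81 / 1.45
gamma_d = 18.335 kN/m^3


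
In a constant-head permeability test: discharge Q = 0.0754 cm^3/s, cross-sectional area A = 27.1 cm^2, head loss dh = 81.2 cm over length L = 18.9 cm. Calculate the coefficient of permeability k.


Result: 0.000648 cm/s

Derivation:
Compute hydraulic gradient:
i = dh / L = 81.2 / 18.9 = 4.2963
Then apply Darcy's law:
k = Q / (A * i)
k = 0.0754 / (27.1 * 4.2963)
k = 0.0754 / 116.43
k = 0.000648 cm/s


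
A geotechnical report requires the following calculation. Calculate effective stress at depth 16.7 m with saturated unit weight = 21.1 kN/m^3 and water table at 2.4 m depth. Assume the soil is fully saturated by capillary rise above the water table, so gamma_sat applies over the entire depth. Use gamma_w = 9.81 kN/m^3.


Total stress = gamma_sat * depth
sigma = 21.1 * 16.7 = 352.37 kPa
Pore water pressure u = gamma_w * (depth - d_wt)
u = 9.81 * (16.7 - 2.4) = 140.283 kPa
Effective stress = sigma - u
sigma' = 352.37 - 140.283 = 212.09 kPa


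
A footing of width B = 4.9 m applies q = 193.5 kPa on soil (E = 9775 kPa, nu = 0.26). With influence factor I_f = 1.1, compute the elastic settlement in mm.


Using Se = q * B * (1 - nu^2) * I_f / E
1 - nu^2 = 1 - 0.26^2 = 0.9324
Se = 193.5 * 4.9 * 0.9324 * 1.1 / 9775
Se = 0.099484 m
Convert to mm: Se = 0.099484 * 1000 = 99.484 mm


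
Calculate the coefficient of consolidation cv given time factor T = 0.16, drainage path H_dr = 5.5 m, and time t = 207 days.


Using cv = T * H_dr^2 / t
H_dr^2 = 5.5^2 = 30.25
cv = 0.16 * 30.25 / 207
cv = 0.02338 m^2/day


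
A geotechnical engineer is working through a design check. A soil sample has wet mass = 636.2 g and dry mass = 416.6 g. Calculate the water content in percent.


Using w = (m_wet - m_dry) / m_dry * 100
m_wet - m_dry = 636.2 - 416.6 = 219.6 g
w = 219.6 / 416.6 * 100
w = 52.71 %


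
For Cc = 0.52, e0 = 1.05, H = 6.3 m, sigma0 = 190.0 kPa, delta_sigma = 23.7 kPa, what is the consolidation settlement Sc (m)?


Using Sc = Cc * H / (1 + e0) * log10((sigma0 + delta_sigma) / sigma0)
Stress ratio = (190.0 + 23.7) / 190.0 = 1.12474
log10(1.12474) = 0.0510509
Cc * H / (1 + e0) = 0.52 * 6.3 / (1 + 1.05) = 1.59805
Sc = 1.59805 * 0.0510509
Sc = 0.0816 m


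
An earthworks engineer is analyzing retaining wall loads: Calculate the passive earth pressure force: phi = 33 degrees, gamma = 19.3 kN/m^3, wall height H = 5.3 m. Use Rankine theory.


Compute passive earth pressure coefficient:
Kp = tan^2(45 + phi/2) = tan^2(61.5) = 3.39212
Compute passive force:
Pp = 0.5 * Kp * gamma * H^2
Pp = 0.5 * 3.39212 * 19.3 * 5.3^2
Pp = 919.5 kN/m


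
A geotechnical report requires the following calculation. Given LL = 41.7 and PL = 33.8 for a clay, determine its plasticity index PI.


Result: 7.9

Derivation:
Using PI = LL - PL
PI = 41.7 - 33.8
PI = 7.9


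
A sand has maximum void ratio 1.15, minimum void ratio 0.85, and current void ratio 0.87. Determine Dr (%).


Using Dr = (e_max - e) / (e_max - e_min) * 100
e_max - e = 1.15 - 0.87 = 0.28
e_max - e_min = 1.15 - 0.85 = 0.3
Dr = 0.28 / 0.3 * 100
Dr = 93.33 %


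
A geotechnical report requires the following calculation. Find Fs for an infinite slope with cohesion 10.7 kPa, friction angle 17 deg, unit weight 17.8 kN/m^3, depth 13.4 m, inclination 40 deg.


Result: 0.455

Derivation:
Using Fs = c / (gamma*H*sin(beta)*cos(beta)) + tan(phi)/tan(beta)
Cohesion contribution = 10.7 / (17.8*13.4*sin(40)*cos(40))
Cohesion contribution = 0.091104
Friction contribution = tan(17)/tan(40) = 0.364356
Fs = 0.091104 + 0.364356
Fs = 0.455


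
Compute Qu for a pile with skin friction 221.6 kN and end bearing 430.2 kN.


Using Qu = Qf + Qb
Qu = 221.6 + 430.2
Qu = 651.8 kN


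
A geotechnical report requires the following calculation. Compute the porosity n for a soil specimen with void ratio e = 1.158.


Using the relation n = e / (1 + e)
n = 1.158 / (1 + 1.158)
n = 1.158 / 2.158
n = 0.5366


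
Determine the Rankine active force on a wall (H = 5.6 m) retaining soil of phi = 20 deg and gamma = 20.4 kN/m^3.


Compute active earth pressure coefficient:
Ka = tan^2(45 - phi/2) = tan^2(35.0) = 0.490291
Compute active force:
Pa = 0.5 * Ka * gamma * H^2
Pa = 0.5 * 0.490291 * 20.4 * 5.6^2
Pa = 156.83 kN/m


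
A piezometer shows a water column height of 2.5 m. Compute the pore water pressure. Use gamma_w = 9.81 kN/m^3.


Result: 24.53 kPa

Derivation:
Using u = gamma_w * h_w
u = 9.81 * 2.5
u = 24.53 kPa


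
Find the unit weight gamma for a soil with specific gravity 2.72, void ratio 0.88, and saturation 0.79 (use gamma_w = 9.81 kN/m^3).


Using gamma = gamma_w * (Gs + S*e) / (1 + e)
Numerator: Gs + S*e = 2.72 + 0.79*0.88 = 3.4152
Denominator: 1 + e = 1 + 0.88 = 1.88
gamma = 9.81 * 3.4152 / 1.88
gamma = 17.821 kN/m^3


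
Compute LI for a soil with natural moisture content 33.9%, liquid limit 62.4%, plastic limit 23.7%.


First compute the plasticity index:
PI = LL - PL = 62.4 - 23.7 = 38.7
Then compute the liquidity index:
LI = (w - PL) / PI
LI = (33.9 - 23.7) / 38.7
LI = 0.264


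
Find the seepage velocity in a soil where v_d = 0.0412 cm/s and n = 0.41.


Using v_s = v_d / n
v_s = 0.0412 / 0.41
v_s = 0.10049 cm/s


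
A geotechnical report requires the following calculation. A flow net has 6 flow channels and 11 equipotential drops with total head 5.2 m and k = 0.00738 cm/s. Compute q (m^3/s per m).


Result: 0.0002093 m^3/s per m

Derivation:
Convert k to m/s for unit consistency with H:
k = 0.00738 cm/s = 0.00738 / 100 m/s = 7.38e-05 m/s
Using q = k * H * Nf / Nd
Nf / Nd = 6 / 11 = 0.5455
q = 7.38e-05 * 5.2 * 0.5455
q = 0.0002093 m^3/s per m


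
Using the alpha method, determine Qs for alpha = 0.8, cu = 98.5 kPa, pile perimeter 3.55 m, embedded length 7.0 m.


Using Qs = alpha * cu * perimeter * L
Qs = 0.8 * 98.5 * 3.55 * 7.0
Qs = 1958.18 kN


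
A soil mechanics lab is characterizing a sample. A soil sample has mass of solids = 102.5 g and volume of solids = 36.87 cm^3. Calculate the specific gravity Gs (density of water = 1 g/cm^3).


Result: 2.78

Derivation:
Using Gs = m_s / (V_s * rho_w)
Since rho_w = 1 g/cm^3:
Gs = 102.5 / 36.87
Gs = 2.78


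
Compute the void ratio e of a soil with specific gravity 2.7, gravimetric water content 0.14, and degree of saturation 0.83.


Using the relation e = Gs * w / S
e = 2.7 * 0.14 / 0.83
e = 0.4554


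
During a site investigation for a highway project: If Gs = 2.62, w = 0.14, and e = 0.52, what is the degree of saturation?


Using S = Gs * w / e
S = 2.62 * 0.14 / 0.52
S = 0.7054


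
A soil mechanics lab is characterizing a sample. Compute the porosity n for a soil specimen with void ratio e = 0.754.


Result: 0.4299

Derivation:
Using the relation n = e / (1 + e)
n = 0.754 / (1 + 0.754)
n = 0.754 / 1.754
n = 0.4299


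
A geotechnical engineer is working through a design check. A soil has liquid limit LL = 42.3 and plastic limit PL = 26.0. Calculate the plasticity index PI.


Using PI = LL - PL
PI = 42.3 - 26.0
PI = 16.3


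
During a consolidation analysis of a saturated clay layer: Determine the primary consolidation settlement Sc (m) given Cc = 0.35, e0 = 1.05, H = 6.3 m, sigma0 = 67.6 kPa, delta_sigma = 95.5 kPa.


Using Sc = Cc * H / (1 + e0) * log10((sigma0 + delta_sigma) / sigma0)
Stress ratio = (67.6 + 95.5) / 67.6 = 2.41272
log10(2.41272) = 0.382507
Cc * H / (1 + e0) = 0.35 * 6.3 / (1 + 1.05) = 1.07561
Sc = 1.07561 * 0.382507
Sc = 0.4114 m
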